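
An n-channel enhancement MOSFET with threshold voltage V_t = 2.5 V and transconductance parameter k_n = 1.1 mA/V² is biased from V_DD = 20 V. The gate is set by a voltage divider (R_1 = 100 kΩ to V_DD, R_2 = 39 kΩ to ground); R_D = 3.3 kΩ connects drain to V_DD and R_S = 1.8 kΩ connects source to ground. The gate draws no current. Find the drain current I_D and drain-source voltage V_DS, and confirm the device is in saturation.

V_G = V_DD·R_2/(R_1+R_2) = 20×39/139 = 5.61 V.
Assume saturation: I_D = (k_n/2)(V_GS − V_t)² with V_GS = V_G − I_D·R_S = 5.61 − 1.8·I_D.
Substituting gives 1.78·I_D² − 7.16·I_D + 5.32 = 0, with roots I_D = 0.985 or 3.03 mA.
The root I_D = 3.03 mA gives V_GS = 0.152 V ≤ V_t, so take I_D = 0.985 mA.
Then V_GS = 3.84 V and V_DS = V_DD − I_D(R_D+R_S) = 20 − 0.985×5.1 = 15 V.
Saturation requires V_DS ≥ V_GS − V_t = 1.34 V; 15 ≥ 1.34 ✓.

I_D ≈ 0.99 mA, V_DS ≈ 15 V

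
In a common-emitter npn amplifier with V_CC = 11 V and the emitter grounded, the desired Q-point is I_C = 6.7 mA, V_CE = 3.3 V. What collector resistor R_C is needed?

R_C ≈ 1.1 kΩ

Collector loop: V_CC = I_C·R_C + V_CE.
R_C = (V_CC − V_CE)/I_C = (11 − 3.3)/6.7 = 1.15 kΩ.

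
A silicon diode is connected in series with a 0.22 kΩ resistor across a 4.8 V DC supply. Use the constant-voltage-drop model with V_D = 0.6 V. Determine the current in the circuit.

KVL around the loop: 4.8 = V_D + I·R = 0.6 + I × 0.22 kΩ.
So I = (4.8 − 0.6) / 0.22 kΩ = 4.2 / 0.22 = 19.1 mA.

I ≈ 19 mA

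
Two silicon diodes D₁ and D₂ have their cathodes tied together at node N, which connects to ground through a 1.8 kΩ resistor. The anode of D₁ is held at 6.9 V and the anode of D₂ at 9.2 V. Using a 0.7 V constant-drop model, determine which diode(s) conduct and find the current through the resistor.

Assume both conduct. Then node N would need to be at both 6.9−0.7 = 6.2 V and 9.2−0.7 = 8.5 V, which is impossible.
Assume only D₂ conducts: V_N = 9.2 − 0.7 = 8.5 V, so I_R = 8.5/1.8 = 4.72 mA.
Check D₁: its anode-to-cathode voltage is 6.9 − 8.5 = -1.6 V < 0.7 V, so it is off. The assumption is consistent.

Only D₂ conducts; I_R ≈ 4.7 mA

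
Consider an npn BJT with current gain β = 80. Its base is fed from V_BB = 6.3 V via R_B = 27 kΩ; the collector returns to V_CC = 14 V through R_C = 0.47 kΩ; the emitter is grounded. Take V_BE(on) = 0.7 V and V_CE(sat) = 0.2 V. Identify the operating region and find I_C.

active; I_C ≈ 17 mA

Assume active. Base-emitter loop: I_B = (V_BB − V_BE)/R_B = (6.3 − 0.7)/27 = 0.207 mA.
I_C = β·I_B = 80×0.207 = 16.6 mA.
V_CE = V_CC − I_C·R_C = 14 − 16.6×0.47 = 6.2 V > V_CE(sat), so the active-region assumption holds.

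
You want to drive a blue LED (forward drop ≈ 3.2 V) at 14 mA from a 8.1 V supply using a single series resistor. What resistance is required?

R ≈ 0.35 kΩ

The resistor drops V_S − V_D = 8.1 − 3.2 = 4.9 V at 14 mA.
R = 4.9 V / 14 mA = 0.35 kΩ.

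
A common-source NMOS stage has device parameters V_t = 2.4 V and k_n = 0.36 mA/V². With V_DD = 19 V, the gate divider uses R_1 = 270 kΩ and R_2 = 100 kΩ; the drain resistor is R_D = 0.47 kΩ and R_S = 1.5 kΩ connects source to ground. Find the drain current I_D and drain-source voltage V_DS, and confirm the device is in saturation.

I_D ≈ 0.6 mA, V_DS ≈ 18 V

V_G = V_DD·R_2/(R_1+R_2) = 19×100/370 = 5.14 V.
Assume saturation: I_D = (k_n/2)(V_GS − V_t)² with V_GS = V_G − I_D·R_S = 5.14 − 1.5·I_D.
Substituting gives 0.405·I_D² − 2.48·I_D + 1.35 = 0, with roots I_D = 0.603 or 5.51 mA.
The root I_D = 5.51 mA gives V_GS = -3.13 V ≤ V_t, so take I_D = 0.603 mA.
Then V_GS = 4.23 V and V_DS = V_DD − I_D(R_D+R_S) = 19 − 0.603×1.97 = 17.8 V.
Saturation requires V_DS ≥ V_GS − V_t = 1.83 V; 17.8 ≥ 1.83 ✓.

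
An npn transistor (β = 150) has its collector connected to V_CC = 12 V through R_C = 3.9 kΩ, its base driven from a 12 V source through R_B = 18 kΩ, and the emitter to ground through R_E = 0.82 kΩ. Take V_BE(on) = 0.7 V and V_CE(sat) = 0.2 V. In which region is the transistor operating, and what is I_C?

saturation; I_C ≈ 2.4 mA

Assume active: I_B = (12 − 0.7)/(18 + 151×0.82) = 0.0797 mA, I_C = β·I_B = 12 mA.
Then V_CE = 12 − 12×3.9 − 12×0.82 = -44.5 V < 0.2 V — the active assumption fails.
Re-solve with V_CE = 0.2 V. KCL at the emitter: V_E/R_E = (V_BB−0.7−V_E)/R_B + (V_CC−0.2−V_E)/R_C, giving V_E = 2.39 V.
I_C = (V_CC − 0.2 − V_E)/R_C = (11.8 − 2.39)/3.9 = 2.41 mA.
Check: I_B = (11.3 − 2.39)/18 = 0.495 mA, and β·I_B = 74.3 mA > I_C, confirming saturation.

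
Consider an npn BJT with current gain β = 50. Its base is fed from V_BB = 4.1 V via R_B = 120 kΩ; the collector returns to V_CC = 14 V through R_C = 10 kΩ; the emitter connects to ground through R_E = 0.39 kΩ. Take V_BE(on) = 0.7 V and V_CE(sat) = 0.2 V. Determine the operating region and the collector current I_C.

Assume active. Base-emitter loop: I_B = (V_BB − V_BE)/(R_B + (β+1)R_E) = (4.1 − 0.7)/(120 + 51×0.39) = 0.0243 mA.
I_C = β·I_B = 50×0.0243 = 1.22 mA.
V_CE = V_CC − I_C·R_C − I_E·R_E = 14 − 1.22×10 − 1.24×0.39 = 1.36 V > V_CE(sat), so the active-region assumption holds.

active; I_C ≈ 1.2 mA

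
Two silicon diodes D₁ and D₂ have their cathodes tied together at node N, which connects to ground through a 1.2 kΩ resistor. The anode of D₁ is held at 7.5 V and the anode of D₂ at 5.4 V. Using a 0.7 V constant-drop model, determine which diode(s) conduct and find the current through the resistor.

Only D₁ conducts; I_R ≈ 5.7 mA

Assume both conduct. Then node N would need to be at both 7.5−0.7 = 6.8 V and 5.4−0.7 = 4.7 V, which is impossible.
Assume only D₁ conducts: V_N = 7.5 − 0.7 = 6.8 V, so I_R = 6.8/1.2 = 5.67 mA.
Check D₂: its anode-to-cathode voltage is 5.4 − 6.8 = -1.4 V < 0.7 V, so it is off. The assumption is consistent.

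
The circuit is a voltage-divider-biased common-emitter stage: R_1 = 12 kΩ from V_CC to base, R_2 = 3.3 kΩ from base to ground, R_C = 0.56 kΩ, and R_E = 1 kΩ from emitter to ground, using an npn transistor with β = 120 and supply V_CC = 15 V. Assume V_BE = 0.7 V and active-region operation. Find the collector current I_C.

Thevenize the base divider: V_Th = V_CC·R_2/(R_1+R_2) = 15×3.3/15.3 = 3.24 V, R_Th = R_1‖R_2 = 2.59 kΩ.
Base-emitter loop: V_Th = I_B·R_Th + V_BE + (β+1)I_B·R_E, so I_B = (3.24 − 0.7) / (2.59 + 121×1) = 0.0205 mA.
I_C = β·I_B = 120×0.0205 = 2.46 mA, and I_E = (β+1)I_B = 2.48 mA.
V_CE = V_CC − I_C·R_C − I_E·R_E = 15 − 2.46×0.56 − 2.48×1 = 11.1 V.
V_CE = 11.1 V > 0.2 V confirms active-region operation.

I_C ≈ 2.5 mA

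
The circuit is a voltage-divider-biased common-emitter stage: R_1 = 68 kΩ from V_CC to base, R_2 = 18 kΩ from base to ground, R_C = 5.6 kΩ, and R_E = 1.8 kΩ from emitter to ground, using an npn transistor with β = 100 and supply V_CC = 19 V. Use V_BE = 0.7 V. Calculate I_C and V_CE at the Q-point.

I_C ≈ 1.7 mA, V_CE ≈ 6.6 V

Thevenize the base divider: V_Th = V_CC·R_2/(R_1+R_2) = 19×18/86 = 3.98 V, R_Th = R_1‖R_2 = 14.2 kΩ.
Base-emitter loop: V_Th = I_B·R_Th + V_BE + (β+1)I_B·R_E, so I_B = (3.98 − 0.7) / (14.2 + 101×1.8) = 0.0167 mA.
I_C = β·I_B = 100×0.0167 = 1.67 mA, and I_E = (β+1)I_B = 1.69 mA.
V_CE = V_CC − I_C·R_C − I_E·R_E = 19 − 1.67×5.6 − 1.69×1.8 = 6.6 V.
V_CE = 6.6 V > 0.2 V confirms active-region operation.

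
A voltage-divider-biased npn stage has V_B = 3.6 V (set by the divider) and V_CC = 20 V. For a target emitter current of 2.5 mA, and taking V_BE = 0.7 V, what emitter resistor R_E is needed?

V_E = V_B − V_BE = 3.6 − 0.7 = 2.9 V.
R_E = V_E / I_E = 2.9 / 2.5 = 1.16 kΩ.

R_E ≈ 1.2 kΩ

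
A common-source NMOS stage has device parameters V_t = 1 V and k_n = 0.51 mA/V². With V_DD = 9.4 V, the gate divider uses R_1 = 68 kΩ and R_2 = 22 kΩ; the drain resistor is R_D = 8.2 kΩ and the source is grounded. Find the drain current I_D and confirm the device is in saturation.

V_G = V_DD·R_2/(R_1+R_2) = 9.4×22/90 = 2.3 V. With the source grounded, V_GS = V_G = 2.3 V.
Assume saturation: I_D = (k_n/2)(V_GS − V_t)² = (0.51/2)×(2.3 − 1)² = 0.255×1.3² = 0.429 mA.
V_DS = V_DD − I_D·R_D = 9.4 − 0.429×8.2 = 5.88 V.
Saturation requires V_DS ≥ V_GS − V_t = 1.3 V; 5.88 ≥ 1.3 ✓.

I_D ≈ 0.43 mA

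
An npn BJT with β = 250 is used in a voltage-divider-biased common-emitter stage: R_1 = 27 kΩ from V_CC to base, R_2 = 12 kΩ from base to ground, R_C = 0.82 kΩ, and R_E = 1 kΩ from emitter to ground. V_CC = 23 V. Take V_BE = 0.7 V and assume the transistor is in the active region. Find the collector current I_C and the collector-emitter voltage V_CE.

I_C ≈ 6.1 mA, V_CE ≈ 12 V

Thevenize the base divider: V_Th = V_CC·R_2/(R_1+R_2) = 23×12/39 = 7.08 V, R_Th = R_1‖R_2 = 8.31 kΩ.
Base-emitter loop: V_Th = I_B·R_Th + V_BE + (β+1)I_B·R_E, so I_B = (7.08 − 0.7) / (8.31 + 251×1) = 0.0246 mA.
I_C = β·I_B = 250×0.0246 = 6.15 mA, and I_E = (β+1)I_B = 6.17 mA.
V_CE = V_CC − I_C·R_C − I_E·R_E = 23 − 6.15×0.82 − 6.17×1 = 11.8 V.
V_CE = 11.8 V > 0.2 V confirms active-region operation.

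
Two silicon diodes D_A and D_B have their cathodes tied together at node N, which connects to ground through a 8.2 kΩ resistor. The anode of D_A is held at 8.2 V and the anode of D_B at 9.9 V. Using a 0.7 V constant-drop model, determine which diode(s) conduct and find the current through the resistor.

Only D_B conducts; I_R ≈ 1.1 mA

Assume both conduct. Then node N would need to be at both 8.2−0.7 = 7.5 V and 9.9−0.7 = 9.2 V, which is impossible.
Assume only D_B conducts: V_N = 9.9 − 0.7 = 9.2 V, so I_R = 9.2/8.2 = 1.12 mA.
Check D_A: its anode-to-cathode voltage is 8.2 − 9.2 = -1 V < 0.7 V, so it is off. The assumption is consistent.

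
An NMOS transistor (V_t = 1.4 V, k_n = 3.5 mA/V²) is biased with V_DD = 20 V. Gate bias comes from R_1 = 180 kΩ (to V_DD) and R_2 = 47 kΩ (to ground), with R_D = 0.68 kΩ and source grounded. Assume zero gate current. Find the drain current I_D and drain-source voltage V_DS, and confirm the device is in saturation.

V_G = V_DD·R_2/(R_1+R_2) = 20×47/227 = 4.14 V. With the source grounded, V_GS = V_G = 4.14 V.
Assume saturation: I_D = (k_n/2)(V_GS − V_t)² = (3.5/2)×(4.14 − 1.4)² = 1.75×2.74² = 13.1 mA.
V_DS = V_DD − I_D·R_D = 20 − 13.1×0.68 = 11.1 V.
Saturation requires V_DS ≥ V_GS − V_t = 2.74 V; 11.1 ≥ 2.74 ✓.

I_D ≈ 13 mA, V_DS ≈ 11 V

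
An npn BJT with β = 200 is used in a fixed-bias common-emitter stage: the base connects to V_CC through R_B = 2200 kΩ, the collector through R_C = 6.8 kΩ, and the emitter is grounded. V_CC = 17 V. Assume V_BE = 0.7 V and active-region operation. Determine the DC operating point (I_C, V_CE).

Base loop: V_CC = I_B·R_B + V_BE, so I_B = (17 − 0.7)/2200 kΩ = 0.00741 mA.
In the active region I_C = β·I_B = 200 × 0.00741 = 1.48 mA.
Collector loop: V_CE = V_CC − I_C·R_C = 17 − 1.48×6.8 = 6.92 V.
Since V_CE = 6.92 V > V_CE(sat) ≈ 0.2 V, the transistor is in the active region as assumed.

I_C ≈ 1.5 mA, V_CE ≈ 6.9 V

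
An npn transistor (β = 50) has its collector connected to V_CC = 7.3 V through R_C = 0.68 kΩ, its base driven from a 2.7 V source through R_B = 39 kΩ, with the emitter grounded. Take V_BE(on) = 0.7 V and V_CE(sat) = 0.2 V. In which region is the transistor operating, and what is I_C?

active; I_C ≈ 2.6 mA

Assume active. Base-emitter loop: I_B = (V_BB − V_BE)/R_B = (2.7 − 0.7)/39 = 0.0513 mA.
I_C = β·I_B = 50×0.0513 = 2.56 mA.
V_CE = V_CC − I_C·R_C = 7.3 − 2.56×0.68 = 5.56 V > V_CE(sat), so the active-region assumption holds.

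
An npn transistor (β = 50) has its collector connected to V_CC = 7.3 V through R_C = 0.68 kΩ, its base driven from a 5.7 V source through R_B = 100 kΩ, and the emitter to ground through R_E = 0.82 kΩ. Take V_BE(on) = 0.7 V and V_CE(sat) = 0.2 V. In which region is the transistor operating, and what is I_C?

Assume active. Base-emitter loop: I_B = (V_BB − V_BE)/(R_B + (β+1)R_E) = (5.7 − 0.7)/(100 + 51×0.82) = 0.0353 mA.
I_C = β·I_B = 50×0.0353 = 1.76 mA.
V_CE = V_CC − I_C·R_C − I_E·R_E = 7.3 − 1.76×0.68 − 1.8×0.82 = 4.63 V > V_CE(sat), so the active-region assumption holds.

active; I_C ≈ 1.8 mA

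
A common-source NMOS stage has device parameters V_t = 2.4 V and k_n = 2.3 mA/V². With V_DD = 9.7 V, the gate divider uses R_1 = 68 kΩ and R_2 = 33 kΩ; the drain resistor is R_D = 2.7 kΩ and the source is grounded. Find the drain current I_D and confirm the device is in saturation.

I_D ≈ 0.68 mA

V_G = V_DD·R_2/(R_1+R_2) = 9.7×33/101 = 3.17 V. With the source grounded, V_GS = V_G = 3.17 V.
Assume saturation: I_D = (k_n/2)(V_GS − V_t)² = (2.3/2)×(3.17 − 2.4)² = 1.15×0.769² = 0.681 mA.
V_DS = V_DD − I_D·R_D = 9.7 − 0.681×2.7 = 7.86 V.
Saturation requires V_DS ≥ V_GS − V_t = 0.769 V; 7.86 ≥ 0.769 ✓.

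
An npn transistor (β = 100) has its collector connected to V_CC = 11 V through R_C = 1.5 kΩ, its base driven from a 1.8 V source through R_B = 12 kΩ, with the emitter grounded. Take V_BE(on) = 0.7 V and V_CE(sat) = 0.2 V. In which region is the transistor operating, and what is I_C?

saturation; I_C ≈ 7.2 mA

Assume active: I_B = (1.8 − 0.7)/12 = 0.0917 mA, giving I_C = β·I_B = 9.17 mA.
But then V_CE = 11 − 9.17×1.5 = -2.75 V < V_CE(sat) = 0.2 V — impossible in the active region.
So the transistor is saturated. With V_CE = 0.2 V, I_C = (V_CC − 0.2)/R_C = 10.8/1.5 = 7.2 mA.
Check: β·I_B = 9.17 mA > I_C = 7.2 mA, confirming saturation.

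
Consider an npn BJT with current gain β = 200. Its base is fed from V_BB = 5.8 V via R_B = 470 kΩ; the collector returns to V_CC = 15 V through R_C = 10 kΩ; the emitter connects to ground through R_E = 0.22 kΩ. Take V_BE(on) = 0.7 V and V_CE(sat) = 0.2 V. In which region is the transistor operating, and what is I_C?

saturation; I_C ≈ 1.4 mA

Assume active: I_B = (5.8 − 0.7)/(470 + 201×0.22) = 0.00992 mA, I_C = β·I_B = 1.98 mA.
Then V_CE = 15 − 1.98×10 − 1.99×0.22 = -5.27 V < 0.2 V — the active assumption fails.
Re-solve with V_CE = 0.2 V. KCL at the emitter: V_E/R_E = (V_BB−0.7−V_E)/R_B + (V_CC−0.2−V_E)/R_C, giving V_E = 0.321 V.
I_C = (V_CC − 0.2 − V_E)/R_C = (14.8 − 0.321)/10 = 1.45 mA.
Check: I_B = (5.1 − 0.321)/470 = 0.0102 mA, and β·I_B = 2.03 mA > I_C, confirming saturation.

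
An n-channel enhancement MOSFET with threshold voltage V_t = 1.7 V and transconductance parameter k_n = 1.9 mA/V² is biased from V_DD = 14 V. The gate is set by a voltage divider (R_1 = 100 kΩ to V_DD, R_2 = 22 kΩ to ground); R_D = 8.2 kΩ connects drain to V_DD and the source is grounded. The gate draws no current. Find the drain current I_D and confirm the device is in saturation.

V_G = V_DD·R_2/(R_1+R_2) = 14×22/122 = 2.52 V. With the source grounded, V_GS = V_G = 2.52 V.
Assume saturation: I_D = (k_n/2)(V_GS − V_t)² = (1.9/2)×(2.52 − 1.7)² = 0.95×0.825² = 0.646 mA.
V_DS = V_DD − I_D·R_D = 14 − 0.646×8.2 = 8.7 V.
Saturation requires V_DS ≥ V_GS − V_t = 0.825 V; 8.7 ≥ 0.825 ✓.

I_D ≈ 0.65 mA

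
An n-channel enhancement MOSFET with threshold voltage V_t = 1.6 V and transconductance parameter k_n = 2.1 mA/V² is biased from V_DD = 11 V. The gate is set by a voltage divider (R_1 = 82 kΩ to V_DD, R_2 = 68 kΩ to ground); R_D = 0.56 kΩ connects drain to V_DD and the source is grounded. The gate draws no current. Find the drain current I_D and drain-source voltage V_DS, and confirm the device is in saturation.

I_D ≈ 12 mA, V_DS ≈ 4.3 V

V_G = V_DD·R_2/(R_1+R_2) = 11×68/150 = 4.99 V. With the source grounded, V_GS = V_G = 4.99 V.
Assume saturation: I_D = (k_n/2)(V_GS − V_t)² = (2.1/2)×(4.99 − 1.6)² = 1.05×3.39² = 12 mA.
V_DS = V_DD − I_D·R_D = 11 − 12×0.56 = 4.26 V.
Saturation requires V_DS ≥ V_GS − V_t = 3.39 V; 4.26 ≥ 3.39 ✓.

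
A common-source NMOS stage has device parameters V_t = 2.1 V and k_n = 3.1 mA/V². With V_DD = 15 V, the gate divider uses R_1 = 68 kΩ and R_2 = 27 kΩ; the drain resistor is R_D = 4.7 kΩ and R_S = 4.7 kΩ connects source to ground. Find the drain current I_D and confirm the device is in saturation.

V_G = V_DD·R_2/(R_1+R_2) = 15×27/95 = 4.26 V.
Assume saturation: I_D = (k_n/2)(V_GS − V_t)² with V_GS = V_G − I_D·R_S = 4.26 − 4.7·I_D.
Substituting gives 34.2·I_D² − 32.5·I_D + 7.25 = 0, with roots I_D = 0.358 or 0.592 mA.
The root I_D = 0.592 mA gives V_GS = 1.48 V ≤ V_t, so take I_D = 0.358 mA.
Then V_GS = 2.58 V and V_DS = V_DD − I_D(R_D+R_S) = 15 − 0.358×9.4 = 11.6 V.
Saturation requires V_DS ≥ V_GS − V_t = 0.481 V; 11.6 ≥ 0.481 ✓.

I_D ≈ 0.36 mA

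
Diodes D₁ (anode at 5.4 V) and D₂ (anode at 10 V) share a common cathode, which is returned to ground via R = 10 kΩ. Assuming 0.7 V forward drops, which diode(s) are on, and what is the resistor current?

Assume both conduct. Then node N would need to be at both 5.4−0.7 = 4.7 V and 10−0.7 = 9.3 V, which is impossible.
Assume only D₂ conducts: V_N = 10 − 0.7 = 9.3 V, so I_R = 9.3/10 = 0.93 mA.
Check D₁: its anode-to-cathode voltage is 5.4 − 9.3 = -3.9 V < 0.7 V, so it is off. The assumption is consistent.

Only D₂ conducts; I_R ≈ 0.93 mA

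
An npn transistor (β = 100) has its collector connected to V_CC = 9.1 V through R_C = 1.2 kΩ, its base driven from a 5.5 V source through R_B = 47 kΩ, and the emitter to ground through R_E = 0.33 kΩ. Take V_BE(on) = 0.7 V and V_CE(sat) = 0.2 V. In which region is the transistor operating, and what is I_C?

Assume active: I_B = (5.5 − 0.7)/(47 + 101×0.33) = 0.0598 mA, I_C = β·I_B = 5.98 mA.
Then V_CE = 9.1 − 5.98×1.2 − 6.04×0.33 = -0.062 V < 0.2 V — the active assumption fails.
Re-solve with V_CE = 0.2 V. KCL at the emitter: V_E/R_E = (V_BB−0.7−V_E)/R_B + (V_CC−0.2−V_E)/R_C, giving V_E = 1.94 V.
I_C = (V_CC − 0.2 − V_E)/R_C = (8.9 − 1.94)/1.2 = 5.8 mA.
Check: I_B = (4.8 − 1.94)/47 = 0.0609 mA, and β·I_B = 6.09 mA > I_C, confirming saturation.

saturation; I_C ≈ 5.8 mA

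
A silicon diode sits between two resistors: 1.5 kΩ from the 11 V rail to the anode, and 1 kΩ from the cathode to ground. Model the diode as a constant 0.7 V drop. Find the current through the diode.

The two resistors are in series with the diode, so KVL gives 11 = I·1.5 + 0.7 + I·1.
I = (11 − 0.7) / (1.5 + 1) kΩ = 10.3 / 2.5 = 4.12 mA.

I ≈ 4.1 mA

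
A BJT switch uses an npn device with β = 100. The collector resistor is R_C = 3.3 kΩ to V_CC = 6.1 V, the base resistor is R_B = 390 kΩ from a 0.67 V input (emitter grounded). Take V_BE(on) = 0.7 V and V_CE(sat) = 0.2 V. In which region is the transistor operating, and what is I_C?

V_BB = 0.67 V ≤ V_BE(on) = 0.7 V, so the base-emitter junction is not forward biased.
The transistor is in cutoff: I_B = I_C = 0.

cutoff; I_C ≈ 0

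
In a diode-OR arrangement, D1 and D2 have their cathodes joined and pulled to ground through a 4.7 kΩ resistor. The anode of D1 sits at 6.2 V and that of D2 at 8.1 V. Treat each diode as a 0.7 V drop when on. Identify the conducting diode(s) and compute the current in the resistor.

Assume both conduct. Then node N would need to be at both 6.2−0.7 = 5.5 V and 8.1−0.7 = 7.4 V, which is impossible.
Assume only D2 conducts: V_N = 8.1 − 0.7 = 7.4 V, so I_R = 7.4/4.7 = 1.57 mA.
Check D1: its anode-to-cathode voltage is 6.2 − 7.4 = -1.2 V < 0.7 V, so it is off. The assumption is consistent.

Only D2 conducts; I_R ≈ 1.6 mA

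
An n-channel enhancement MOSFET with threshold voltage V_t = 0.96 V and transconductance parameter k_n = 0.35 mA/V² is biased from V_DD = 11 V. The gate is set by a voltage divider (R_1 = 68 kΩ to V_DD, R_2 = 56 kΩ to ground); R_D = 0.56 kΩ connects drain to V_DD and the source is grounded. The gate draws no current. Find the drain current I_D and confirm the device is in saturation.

V_G = V_DD·R_2/(R_1+R_2) = 11×56/124 = 4.97 V. With the source grounded, V_GS = V_G = 4.97 V.
Assume saturation: I_D = (k_n/2)(V_GS − V_t)² = (0.35/2)×(4.97 − 0.96)² = 0.175×4.01² = 2.81 mA.
V_DS = V_DD − I_D·R_D = 11 − 2.81×0.56 = 9.43 V.
Saturation requires V_DS ≥ V_GS − V_t = 4.01 V; 9.43 ≥ 4.01 ✓.

I_D ≈ 2.8 mA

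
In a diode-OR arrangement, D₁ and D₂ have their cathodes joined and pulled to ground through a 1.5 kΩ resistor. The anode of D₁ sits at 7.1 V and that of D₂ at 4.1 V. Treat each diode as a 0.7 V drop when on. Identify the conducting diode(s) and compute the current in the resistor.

Only D₁ conducts; I_R ≈ 4.3 mA

Assume both conduct. Then node N would need to be at both 7.1−0.7 = 6.4 V and 4.1−0.7 = 3.4 V, which is impossible.
Assume only D₁ conducts: V_N = 7.1 − 0.7 = 6.4 V, so I_R = 6.4/1.5 = 4.27 mA.
Check D₂: its anode-to-cathode voltage is 4.1 − 6.4 = -2.3 V < 0.7 V, so it is off. The assumption is consistent.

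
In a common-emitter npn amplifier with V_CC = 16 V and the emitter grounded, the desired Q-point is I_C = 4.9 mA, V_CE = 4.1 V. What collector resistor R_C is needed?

Collector loop: V_CC = I_C·R_C + V_CE.
R_C = (V_CC − V_CE)/I_C = (16 − 4.1)/4.9 = 2.43 kΩ.

R_C ≈ 2.4 kΩ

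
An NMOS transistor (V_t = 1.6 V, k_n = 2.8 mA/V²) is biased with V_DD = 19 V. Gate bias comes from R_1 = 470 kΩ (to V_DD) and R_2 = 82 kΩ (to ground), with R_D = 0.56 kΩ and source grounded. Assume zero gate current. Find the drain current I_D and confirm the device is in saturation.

I_D ≈ 2.1 mA

V_G = V_DD·R_2/(R_1+R_2) = 19×82/552 = 2.82 V. With the source grounded, V_GS = V_G = 2.82 V.
Assume saturation: I_D = (k_n/2)(V_GS − V_t)² = (2.8/2)×(2.82 − 1.6)² = 1.4×1.22² = 2.09 mA.
V_DS = V_DD − I_D·R_D = 19 − 2.09×0.56 = 17.8 V.
Saturation requires V_DS ≥ V_GS − V_t = 1.22 V; 17.8 ≥ 1.22 ✓.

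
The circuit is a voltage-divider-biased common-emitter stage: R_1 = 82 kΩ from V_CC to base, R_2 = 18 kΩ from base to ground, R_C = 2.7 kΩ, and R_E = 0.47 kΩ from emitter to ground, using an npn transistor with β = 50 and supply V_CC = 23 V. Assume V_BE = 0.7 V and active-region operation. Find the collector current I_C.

I_C ≈ 4.4 mA

Thevenize the base divider: V_Th = V_CC·R_2/(R_1+R_2) = 23×18/100 = 4.14 V, R_Th = R_1‖R_2 = 14.8 kΩ.
Base-emitter loop: V_Th = I_B·R_Th + V_BE + (β+1)I_B·R_E, so I_B = (4.14 − 0.7) / (14.8 + 51×0.47) = 0.0888 mA.
I_C = β·I_B = 50×0.0888 = 4.44 mA, and I_E = (β+1)I_B = 4.53 mA.
V_CE = V_CC − I_C·R_C − I_E·R_E = 23 − 4.44×2.7 − 4.53×0.47 = 8.88 V.
V_CE = 8.88 V > 0.2 V confirms active-region operation.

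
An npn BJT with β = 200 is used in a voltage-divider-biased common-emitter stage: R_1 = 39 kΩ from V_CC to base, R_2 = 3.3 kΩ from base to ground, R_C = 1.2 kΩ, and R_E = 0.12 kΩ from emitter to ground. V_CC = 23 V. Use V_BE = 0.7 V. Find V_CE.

V_CE ≈ 12 V

Thevenize the base divider: V_Th = V_CC·R_2/(R_1+R_2) = 23×3.3/42.3 = 1.79 V, R_Th = R_1‖R_2 = 3.04 kΩ.
Base-emitter loop: V_Th = I_B·R_Th + V_BE + (β+1)I_B·R_E, so I_B = (1.79 − 0.7) / (3.04 + 201×0.12) = 0.0403 mA.
I_C = β·I_B = 200×0.0403 = 8.06 mA, and I_E = (β+1)I_B = 8.1 mA.
V_CE = V_CC − I_C·R_C − I_E·R_E = 23 − 8.06×1.2 − 8.1×0.12 = 12.4 V.
V_CE = 12.4 V > 0.2 V confirms active-region operation.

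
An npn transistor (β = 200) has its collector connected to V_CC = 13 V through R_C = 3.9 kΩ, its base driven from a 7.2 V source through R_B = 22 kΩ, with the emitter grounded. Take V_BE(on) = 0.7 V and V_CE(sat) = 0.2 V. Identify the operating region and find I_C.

Assume active: I_B = (7.2 − 0.7)/22 = 0.295 mA, giving I_C = β·I_B = 59.1 mA.
But then V_CE = 13 − 59.1×3.9 = -217 V < V_CE(sat) = 0.2 V — impossible in the active region.
So the transistor is saturated. With V_CE = 0.2 V, I_C = (V_CC − 0.2)/R_C = 12.8/3.9 = 3.28 mA.
Check: β·I_B = 59.1 mA > I_C = 3.28 mA, confirming saturation.

saturation; I_C ≈ 3.3 mA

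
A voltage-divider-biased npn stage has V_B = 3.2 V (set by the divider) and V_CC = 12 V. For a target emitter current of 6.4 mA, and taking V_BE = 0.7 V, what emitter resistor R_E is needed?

R_E ≈ 0.39 kΩ

V_E = V_B − V_BE = 3.2 − 0.7 = 2.5 V.
R_E = V_E / I_E = 2.5 / 6.4 = 0.391 kΩ.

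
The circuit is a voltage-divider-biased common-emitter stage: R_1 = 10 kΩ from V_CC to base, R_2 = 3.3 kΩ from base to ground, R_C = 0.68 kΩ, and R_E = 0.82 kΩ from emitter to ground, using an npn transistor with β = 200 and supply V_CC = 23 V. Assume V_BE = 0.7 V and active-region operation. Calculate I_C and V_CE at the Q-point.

I_C ≈ 6 mA, V_CE ≈ 14 V

Thevenize the base divider: V_Th = V_CC·R_2/(R_1+R_2) = 23×3.3/13.3 = 5.71 V, R_Th = R_1‖R_2 = 2.48 kΩ.
Base-emitter loop: V_Th = I_B·R_Th + V_BE + (β+1)I_B·R_E, so I_B = (5.71 − 0.7) / (2.48 + 201×0.82) = 0.0299 mA.
I_C = β·I_B = 200×0.0299 = 5.99 mA, and I_E = (β+1)I_B = 6.02 mA.
V_CE = V_CC − I_C·R_C − I_E·R_E = 23 − 5.99×0.68 − 6.02×0.82 = 14 V.
V_CE = 14 V > 0.2 V confirms active-region operation.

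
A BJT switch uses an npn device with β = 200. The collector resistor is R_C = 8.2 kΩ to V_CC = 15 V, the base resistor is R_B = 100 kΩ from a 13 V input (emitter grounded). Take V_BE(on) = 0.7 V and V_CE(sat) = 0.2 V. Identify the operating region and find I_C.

Assume active: I_B = (13 − 0.7)/100 = 0.123 mA, giving I_C = β·I_B = 24.6 mA.
But then V_CE = 15 − 24.6×8.2 = -187 V < V_CE(sat) = 0.2 V — impossible in the active region.
So the transistor is saturated. With V_CE = 0.2 V, I_C = (V_CC − 0.2)/R_C = 14.8/8.2 = 1.8 mA.
Check: β·I_B = 24.6 mA > I_C = 1.8 mA, confirming saturation.

saturation; I_C ≈ 1.8 mA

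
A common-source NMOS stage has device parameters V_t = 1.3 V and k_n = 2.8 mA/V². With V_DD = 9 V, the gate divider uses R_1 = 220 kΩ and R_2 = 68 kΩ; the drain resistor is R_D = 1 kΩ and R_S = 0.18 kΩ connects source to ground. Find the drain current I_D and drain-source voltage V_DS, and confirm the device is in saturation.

I_D ≈ 0.69 mA, V_DS ≈ 8.2 V

V_G = V_DD·R_2/(R_1+R_2) = 9×68/288 = 2.12 V.
Assume saturation: I_D = (k_n/2)(V_GS − V_t)² with V_GS = V_G − I_D·R_S = 2.12 − 0.18·I_D.
Substituting gives 0.0454·I_D² − 1.42·I_D + 0.953 = 0, with roots I_D = 0.688 or 30.5 mA.
The root I_D = 30.5 mA gives V_GS = -3.37 V ≤ V_t, so take I_D = 0.688 mA.
Then V_GS = 2 V and V_DS = V_DD − I_D(R_D+R_S) = 9 − 0.688×1.18 = 8.19 V.
Saturation requires V_DS ≥ V_GS − V_t = 0.701 V; 8.19 ≥ 0.701 ✓.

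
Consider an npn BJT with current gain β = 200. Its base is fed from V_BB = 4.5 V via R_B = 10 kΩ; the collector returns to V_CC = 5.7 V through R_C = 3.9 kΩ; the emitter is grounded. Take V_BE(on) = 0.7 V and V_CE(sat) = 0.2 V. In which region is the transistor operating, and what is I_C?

Assume active: I_B = (4.5 − 0.7)/10 = 0.38 mA, giving I_C = β·I_B = 76 mA.
But then V_CE = 5.7 − 76×3.9 = -291 V < V_CE(sat) = 0.2 V — impossible in the active region.
So the transistor is saturated. With V_CE = 0.2 V, I_C = (V_CC − 0.2)/R_C = 5.5/3.9 = 1.41 mA.
Check: β·I_B = 76 mA > I_C = 1.41 mA, confirming saturation.

saturation; I_C ≈ 1.4 mA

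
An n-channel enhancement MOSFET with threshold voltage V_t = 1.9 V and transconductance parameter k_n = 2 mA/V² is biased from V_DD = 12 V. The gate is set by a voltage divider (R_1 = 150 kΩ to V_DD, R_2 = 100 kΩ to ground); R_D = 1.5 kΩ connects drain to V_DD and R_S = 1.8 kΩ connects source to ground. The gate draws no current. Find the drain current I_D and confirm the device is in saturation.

I_D ≈ 1 mA

V_G = V_DD·R_2/(R_1+R_2) = 12×100/250 = 4.8 V.
Assume saturation: I_D = (k_n/2)(V_GS − V_t)² with V_GS = V_G − I_D·R_S = 4.8 − 1.8·I_D.
Substituting gives 3.24·I_D² − 11.4·I_D + 8.41 = 0, with roots I_D = 1.04 or 2.49 mA.
The root I_D = 2.49 mA gives V_GS = 0.323 V ≤ V_t, so take I_D = 1.04 mA.
Then V_GS = 2.92 V and V_DS = V_DD − I_D(R_D+R_S) = 12 − 1.04×3.3 = 8.56 V.
Saturation requires V_DS ≥ V_GS − V_t = 1.02 V; 8.56 ≥ 1.02 ✓.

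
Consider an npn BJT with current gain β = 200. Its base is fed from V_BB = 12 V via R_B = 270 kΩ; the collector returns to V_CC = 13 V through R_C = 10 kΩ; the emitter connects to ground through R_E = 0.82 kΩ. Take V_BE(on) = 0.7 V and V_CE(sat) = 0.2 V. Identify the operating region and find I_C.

Assume active: I_B = (12 − 0.7)/(270 + 201×0.82) = 0.026 mA, I_C = β·I_B = 5.2 mA.
Then V_CE = 13 − 5.2×10 − 5.22×0.82 = -43.3 V < 0.2 V — the active assumption fails.
Re-solve with V_CE = 0.2 V. KCL at the emitter: V_E/R_E = (V_BB−0.7−V_E)/R_B + (V_CC−0.2−V_E)/R_C, giving V_E = 0.999 V.
I_C = (V_CC − 0.2 − V_E)/R_C = (12.8 − 0.999)/10 = 1.18 mA.
Check: I_B = (11.3 − 0.999)/270 = 0.0382 mA, and β·I_B = 7.63 mA > I_C, confirming saturation.

saturation; I_C ≈ 1.2 mA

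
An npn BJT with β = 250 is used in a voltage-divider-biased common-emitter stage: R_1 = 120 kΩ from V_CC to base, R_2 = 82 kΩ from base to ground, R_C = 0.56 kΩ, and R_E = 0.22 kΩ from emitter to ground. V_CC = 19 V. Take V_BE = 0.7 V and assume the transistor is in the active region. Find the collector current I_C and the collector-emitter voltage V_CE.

Thevenize the base divider: V_Th = V_CC·R_2/(R_1+R_2) = 19×82/202 = 7.71 V, R_Th = R_1‖R_2 = 48.7 kΩ.
Base-emitter loop: V_Th = I_B·R_Th + V_BE + (β+1)I_B·R_E, so I_B = (7.71 − 0.7) / (48.7 + 251×0.22) = 0.0675 mA.
I_C = β·I_B = 250×0.0675 = 16.9 mA, and I_E = (β+1)I_B = 16.9 mA.
V_CE = V_CC − I_C·R_C − I_E·R_E = 19 − 16.9×0.56 − 16.9×0.22 = 5.83 V.
V_CE = 5.83 V > 0.2 V confirms active-region operation.

I_C ≈ 17 mA, V_CE ≈ 5.8 V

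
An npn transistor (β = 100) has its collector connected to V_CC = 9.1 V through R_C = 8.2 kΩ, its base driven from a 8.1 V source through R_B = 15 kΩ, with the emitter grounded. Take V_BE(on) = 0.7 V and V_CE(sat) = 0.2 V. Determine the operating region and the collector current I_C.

Assume active: I_B = (8.1 − 0.7)/15 = 0.493 mA, giving I_C = β·I_B = 49.3 mA.
But then V_CE = 9.1 − 49.3×8.2 = -395 V < V_CE(sat) = 0.2 V — impossible in the active region.
So the transistor is saturated. With V_CE = 0.2 V, I_C = (V_CC − 0.2)/R_C = 8.9/8.2 = 1.09 mA.
Check: β·I_B = 49.3 mA > I_C = 1.09 mA, confirming saturation.

saturation; I_C ≈ 1.1 mA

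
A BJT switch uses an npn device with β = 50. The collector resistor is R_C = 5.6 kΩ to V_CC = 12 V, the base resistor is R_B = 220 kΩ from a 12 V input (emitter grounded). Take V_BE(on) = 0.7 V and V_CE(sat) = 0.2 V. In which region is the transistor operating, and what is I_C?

Assume active: I_B = (12 − 0.7)/220 = 0.0514 mA, giving I_C = β·I_B = 2.57 mA.
But then V_CE = 12 − 2.57×5.6 = -2.38 V < V_CE(sat) = 0.2 V — impossible in the active region.
So the transistor is saturated. With V_CE = 0.2 V, I_C = (V_CC − 0.2)/R_C = 11.8/5.6 = 2.11 mA.
Check: β·I_B = 2.57 mA > I_C = 2.11 mA, confirming saturation.

saturation; I_C ≈ 2.1 mA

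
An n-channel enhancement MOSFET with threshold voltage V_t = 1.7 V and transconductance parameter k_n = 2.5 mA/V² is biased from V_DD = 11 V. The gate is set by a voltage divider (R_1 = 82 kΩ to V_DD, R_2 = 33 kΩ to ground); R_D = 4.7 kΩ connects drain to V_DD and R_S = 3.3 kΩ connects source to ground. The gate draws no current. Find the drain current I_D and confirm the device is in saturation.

V_G = V_DD·R_2/(R_1+R_2) = 11×33/115 = 3.16 V.
Assume saturation: I_D = (k_n/2)(V_GS − V_t)² with V_GS = V_G − I_D·R_S = 3.16 − 3.3·I_D.
Substituting gives 13.6·I_D² − 13·I_D + 2.65 = 0, with roots I_D = 0.294 or 0.662 mA.
The root I_D = 0.662 mA gives V_GS = 0.972 V ≤ V_t, so take I_D = 0.294 mA.
Then V_GS = 2.19 V and V_DS = V_DD − I_D(R_D+R_S) = 11 − 0.294×8 = 8.65 V.
Saturation requires V_DS ≥ V_GS − V_t = 0.485 V; 8.65 ≥ 0.485 ✓.

I_D ≈ 0.29 mA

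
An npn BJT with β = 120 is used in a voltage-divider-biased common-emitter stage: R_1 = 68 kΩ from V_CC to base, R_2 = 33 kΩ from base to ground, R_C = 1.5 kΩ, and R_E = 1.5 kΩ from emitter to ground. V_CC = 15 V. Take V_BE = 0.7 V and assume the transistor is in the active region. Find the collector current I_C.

Thevenize the base divider: V_Th = V_CC·R_2/(R_1+R_2) = 15×33/101 = 4.9 V, R_Th = R_1‖R_2 = 22.2 kΩ.
Base-emitter loop: V_Th = I_B·R_Th + V_BE + (β+1)I_B·R_E, so I_B = (4.9 − 0.7) / (22.2 + 121×1.5) = 0.0206 mA.
I_C = β·I_B = 120×0.0206 = 2.47 mA, and I_E = (β+1)I_B = 2.5 mA.
V_CE = V_CC − I_C·R_C − I_E·R_E = 15 − 2.47×1.5 − 2.5×1.5 = 7.55 V.
V_CE = 7.55 V > 0.2 V confirms active-region operation.

I_C ≈ 2.5 mA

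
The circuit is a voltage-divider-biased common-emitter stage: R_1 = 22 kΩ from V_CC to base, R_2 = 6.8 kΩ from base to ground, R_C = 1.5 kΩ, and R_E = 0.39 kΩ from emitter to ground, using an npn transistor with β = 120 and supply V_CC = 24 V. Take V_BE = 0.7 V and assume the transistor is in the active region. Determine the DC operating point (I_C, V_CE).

Thevenize the base divider: V_Th = V_CC·R_2/(R_1+R_2) = 24×6.8/28.8 = 5.67 V, R_Th = R_1‖R_2 = 5.19 kΩ.
Base-emitter loop: V_Th = I_B·R_Th + V_BE + (β+1)I_B·R_E, so I_B = (5.67 − 0.7) / (5.19 + 121×0.39) = 0.0948 mA.
I_C = β·I_B = 120×0.0948 = 11.4 mA, and I_E = (β+1)I_B = 11.5 mA.
V_CE = V_CC − I_C·R_C − I_E·R_E = 24 − 11.4×1.5 − 11.5×0.39 = 2.46 V.
V_CE = 2.46 V > 0.2 V confirms active-region operation.

I_C ≈ 11 mA, V_CE ≈ 2.5 V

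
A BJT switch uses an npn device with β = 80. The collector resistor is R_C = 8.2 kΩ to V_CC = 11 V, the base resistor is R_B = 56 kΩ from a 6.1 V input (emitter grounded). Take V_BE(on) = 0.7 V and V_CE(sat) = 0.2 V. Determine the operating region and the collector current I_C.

Assume active: I_B = (6.1 − 0.7)/56 = 0.0964 mA, giving I_C = β·I_B = 7.71 mA.
But then V_CE = 11 − 7.71×8.2 = -52.3 V < V_CE(sat) = 0.2 V — impossible in the active region.
So the transistor is saturated. With V_CE = 0.2 V, I_C = (V_CC − 0.2)/R_C = 10.8/8.2 = 1.32 mA.
Check: β·I_B = 7.71 mA > I_C = 1.32 mA, confirming saturation.

saturation; I_C ≈ 1.3 mA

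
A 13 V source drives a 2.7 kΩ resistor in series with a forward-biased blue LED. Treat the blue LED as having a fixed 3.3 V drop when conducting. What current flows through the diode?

I ≈ 3.6 mA

KVL around the loop: 13 = V_D + I·R = 3.3 + I × 2.7 kΩ.
So I = (13 − 3.3) / 2.7 kΩ = 9.7 / 2.7 = 3.59 mA.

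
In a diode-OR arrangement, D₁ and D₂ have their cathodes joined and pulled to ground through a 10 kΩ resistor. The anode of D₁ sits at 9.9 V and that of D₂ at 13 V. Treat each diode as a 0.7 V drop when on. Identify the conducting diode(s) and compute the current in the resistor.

Assume both conduct. Then node N would need to be at both 9.9−0.7 = 9.2 V and 13−0.7 = 12.3 V, which is impossible.
Assume only D₂ conducts: V_N = 13 − 0.7 = 12.3 V, so I_R = 12.3/10 = 1.23 mA.
Check D₁: its anode-to-cathode voltage is 9.9 − 12.3 = -2.4 V < 0.7 V, so it is off. The assumption is consistent.

Only D₂ conducts; I_R ≈ 1.2 mA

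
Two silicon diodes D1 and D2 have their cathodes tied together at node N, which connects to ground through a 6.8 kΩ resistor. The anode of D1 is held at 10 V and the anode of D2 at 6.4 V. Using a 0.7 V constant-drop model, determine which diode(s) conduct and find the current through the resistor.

Only D1 conducts; I_R ≈ 1.4 mA

Assume both conduct. Then node N would need to be at both 10−0.7 = 9.3 V and 6.4−0.7 = 5.7 V, which is impossible.
Assume only D1 conducts: V_N = 10 − 0.7 = 9.3 V, so I_R = 9.3/6.8 = 1.37 mA.
Check D2: its anode-to-cathode voltage is 6.4 − 9.3 = -2.9 V < 0.7 V, so it is off. The assumption is consistent.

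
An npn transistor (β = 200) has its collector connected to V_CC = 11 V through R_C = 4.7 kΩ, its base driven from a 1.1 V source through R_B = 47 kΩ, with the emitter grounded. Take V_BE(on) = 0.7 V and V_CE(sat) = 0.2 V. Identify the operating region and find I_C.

active; I_C ≈ 1.7 mA

Assume active. Base-emitter loop: I_B = (V_BB − V_BE)/R_B = (1.1 − 0.7)/47 = 0.00851 mA.
I_C = β·I_B = 200×0.00851 = 1.7 mA.
V_CE = V_CC − I_C·R_C = 11 − 1.7×4.7 = 3 V > V_CE(sat), so the active-region assumption holds.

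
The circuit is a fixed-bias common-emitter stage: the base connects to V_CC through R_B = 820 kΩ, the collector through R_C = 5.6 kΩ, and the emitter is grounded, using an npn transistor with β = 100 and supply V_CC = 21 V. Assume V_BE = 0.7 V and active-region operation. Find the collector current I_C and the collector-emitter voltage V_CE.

Base loop: V_CC = I_B·R_B + V_BE, so I_B = (21 − 0.7)/820 kΩ = 0.0248 mA.
In the active region I_C = β·I_B = 100 × 0.0248 = 2.48 mA.
Collector loop: V_CE = V_CC − I_C·R_C = 21 − 2.48×5.6 = 7.14 V.
Since V_CE = 7.14 V > V_CE(sat) ≈ 0.2 V, the transistor is in the active region as assumed.

I_C ≈ 2.5 mA, V_CE ≈ 7.1 V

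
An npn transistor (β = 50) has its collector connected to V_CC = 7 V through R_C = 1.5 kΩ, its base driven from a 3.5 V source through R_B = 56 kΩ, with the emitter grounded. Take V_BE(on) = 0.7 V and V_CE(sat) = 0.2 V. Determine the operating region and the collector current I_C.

active; I_C ≈ 2.5 mA

Assume active. Base-emitter loop: I_B = (V_BB − V_BE)/R_B = (3.5 − 0.7)/56 = 0.05 mA.
I_C = β·I_B = 50×0.05 = 2.5 mA.
V_CE = V_CC − I_C·R_C = 7 − 2.5×1.5 = 3.25 V > V_CE(sat), so the active-region assumption holds.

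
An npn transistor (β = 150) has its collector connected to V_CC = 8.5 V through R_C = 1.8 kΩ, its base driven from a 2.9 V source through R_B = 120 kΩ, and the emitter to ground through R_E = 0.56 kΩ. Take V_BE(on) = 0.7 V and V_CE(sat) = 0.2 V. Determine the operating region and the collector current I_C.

active; I_C ≈ 1.6 mA

Assume active. Base-emitter loop: I_B = (V_BB − V_BE)/(R_B + (β+1)R_E) = (2.9 − 0.7)/(120 + 151×0.56) = 0.0108 mA.
I_C = β·I_B = 150×0.0108 = 1.61 mA.
V_CE = V_CC − I_C·R_C − I_E·R_E = 8.5 − 1.61×1.8 − 1.62×0.56 = 4.69 V > V_CE(sat), so the active-region assumption holds.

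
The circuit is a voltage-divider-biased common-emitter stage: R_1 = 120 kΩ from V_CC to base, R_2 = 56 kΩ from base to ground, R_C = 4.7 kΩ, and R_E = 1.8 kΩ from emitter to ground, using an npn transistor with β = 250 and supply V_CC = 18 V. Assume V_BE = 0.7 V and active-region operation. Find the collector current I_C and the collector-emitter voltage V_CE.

Thevenize the base divider: V_Th = V_CC·R_2/(R_1+R_2) = 18×56/176 = 5.73 V, R_Th = R_1‖R_2 = 38.2 kΩ.
Base-emitter loop: V_Th = I_B·R_Th + V_BE + (β+1)I_B·R_E, so I_B = (5.73 − 0.7) / (38.2 + 251×1.8) = 0.0103 mA.
I_C = β·I_B = 250×0.0103 = 2.57 mA, and I_E = (β+1)I_B = 2.58 mA.
V_CE = V_CC − I_C·R_C − I_E·R_E = 18 − 2.57×4.7 − 2.58×1.8 = 1.31 V.
V_CE = 1.31 V > 0.2 V confirms active-region operation.

I_C ≈ 2.6 mA, V_CE ≈ 1.3 V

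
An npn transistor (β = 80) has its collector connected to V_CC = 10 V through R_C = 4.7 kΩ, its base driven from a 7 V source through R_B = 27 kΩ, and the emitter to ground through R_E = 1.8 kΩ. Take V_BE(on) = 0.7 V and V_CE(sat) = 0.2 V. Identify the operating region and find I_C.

Assume active: I_B = (7 − 0.7)/(27 + 81×1.8) = 0.0365 mA, I_C = β·I_B = 2.92 mA.
Then V_CE = 10 − 2.92×4.7 − 2.95×1.8 = -9.02 V < 0.2 V — the active assumption fails.
Re-solve with V_CE = 0.2 V. KCL at the emitter: V_E/R_E = (V_BB−0.7−V_E)/R_B + (V_CC−0.2−V_E)/R_C, giving V_E = 2.88 V.
I_C = (V_CC − 0.2 − V_E)/R_C = (9.8 − 2.88)/4.7 = 1.47 mA.
Check: I_B = (6.3 − 2.88)/27 = 0.127 mA, and β·I_B = 10.1 mA > I_C, confirming saturation.

saturation; I_C ≈ 1.5 mA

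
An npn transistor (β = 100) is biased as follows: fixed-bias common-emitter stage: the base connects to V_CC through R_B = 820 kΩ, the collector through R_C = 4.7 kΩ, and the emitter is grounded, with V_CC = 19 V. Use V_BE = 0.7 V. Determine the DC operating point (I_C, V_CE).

I_C ≈ 2.2 mA, V_CE ≈ 8.5 V

Base loop: V_CC = I_B·R_B + V_BE, so I_B = (19 − 0.7)/820 kΩ = 0.0223 mA.
In the active region I_C = β·I_B = 100 × 0.0223 = 2.23 mA.
Collector loop: V_CE = V_CC − I_C·R_C = 19 − 2.23×4.7 = 8.51 V.
Since V_CE = 8.51 V > V_CE(sat) ≈ 0.2 V, the transistor is in the active region as assumed.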